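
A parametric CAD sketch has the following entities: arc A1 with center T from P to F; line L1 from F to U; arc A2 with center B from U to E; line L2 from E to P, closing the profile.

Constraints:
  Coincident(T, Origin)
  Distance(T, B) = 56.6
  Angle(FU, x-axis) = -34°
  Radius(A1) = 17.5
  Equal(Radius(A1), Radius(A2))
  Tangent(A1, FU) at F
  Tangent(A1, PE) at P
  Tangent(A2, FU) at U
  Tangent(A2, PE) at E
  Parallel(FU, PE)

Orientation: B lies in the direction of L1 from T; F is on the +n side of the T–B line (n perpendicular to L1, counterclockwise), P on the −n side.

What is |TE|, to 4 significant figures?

59.24

Tangency of A1 to both parallel lines with radius 17.5 puts F and P at T ± 17.5·n: F = (9.786, 14.51), P = (-9.786, -14.51). Equal radii place U and E the same way about B: U = B + 17.5·n = (56.71, -17.14), E = B − 17.5·n = (37.14, -46.16). Then |TE| = |E − T| = 59.24.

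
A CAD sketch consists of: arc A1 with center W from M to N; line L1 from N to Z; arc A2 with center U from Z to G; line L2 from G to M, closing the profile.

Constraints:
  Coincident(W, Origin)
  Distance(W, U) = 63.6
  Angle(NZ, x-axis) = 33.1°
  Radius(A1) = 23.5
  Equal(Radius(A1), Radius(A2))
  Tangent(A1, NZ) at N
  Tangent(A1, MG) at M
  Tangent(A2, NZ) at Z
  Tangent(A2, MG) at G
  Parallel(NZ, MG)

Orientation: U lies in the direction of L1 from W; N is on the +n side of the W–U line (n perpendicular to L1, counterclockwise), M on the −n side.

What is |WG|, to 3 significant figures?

67.8

Tangency of A1 to both parallel lines with radius 23.5 puts N and M at W ± 23.5·n: N = (-12.8, 19.7), M = (12.8, -19.7). Equal radii place Z and G the same way about U: Z = U + 23.5·n = (40.4, 54.4), G = U − 23.5·n = (66.1, 15.0). Then |WG| = |G − W| = 67.8.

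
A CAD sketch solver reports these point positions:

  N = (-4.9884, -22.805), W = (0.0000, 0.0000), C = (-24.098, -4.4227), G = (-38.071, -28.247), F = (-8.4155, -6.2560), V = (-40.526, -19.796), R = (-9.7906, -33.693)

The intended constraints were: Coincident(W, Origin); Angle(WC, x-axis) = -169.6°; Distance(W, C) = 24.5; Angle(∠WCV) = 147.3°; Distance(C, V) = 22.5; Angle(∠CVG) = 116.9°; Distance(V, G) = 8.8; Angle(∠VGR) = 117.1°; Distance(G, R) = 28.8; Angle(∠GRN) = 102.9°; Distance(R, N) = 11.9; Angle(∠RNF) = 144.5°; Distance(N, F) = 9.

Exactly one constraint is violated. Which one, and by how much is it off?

Distance(N, F) = 9 — off by 7.90.

W = (0.00, 0.00) ✓; WC at -169.6° ✓; |WC| = 24.50 ✓; ∠WCV = 147.3° ✓; |CV| = 22.50 ✓; ∠CVG = 116.9° ✓; |VG| = 8.800 ✓; ∠VGR = 117.1° ✓; |GR| = 28.80 ✓; ∠GRN = 102.9° ✓; |RN| = 11.90 ✓; ∠RNF = 144.5° ✓; |NF| = 16.90 ✗.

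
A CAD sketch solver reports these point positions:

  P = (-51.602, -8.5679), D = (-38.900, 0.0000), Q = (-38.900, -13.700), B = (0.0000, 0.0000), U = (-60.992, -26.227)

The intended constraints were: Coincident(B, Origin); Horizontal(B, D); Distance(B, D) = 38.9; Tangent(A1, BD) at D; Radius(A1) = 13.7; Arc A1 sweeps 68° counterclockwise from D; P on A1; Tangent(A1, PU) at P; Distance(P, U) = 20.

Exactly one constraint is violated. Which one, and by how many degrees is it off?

Tangent(A1, PU) at P — off by 6.00°.

B = (0.00, 0.00) ✓; B.y = 0.00, D.y = 0.00 ✓; |BD| = 38.90 ✓; ∠(QD, DB) = 90.00° ✓; |QD| = 13.70 ✓; bearing(Q→P) − bearing(Q→D) = 68.00° ✓; |QP| = 13.70 ✓; ∠(QP, PU) = 96.00° ✗; |PU| = 20.00 ✓.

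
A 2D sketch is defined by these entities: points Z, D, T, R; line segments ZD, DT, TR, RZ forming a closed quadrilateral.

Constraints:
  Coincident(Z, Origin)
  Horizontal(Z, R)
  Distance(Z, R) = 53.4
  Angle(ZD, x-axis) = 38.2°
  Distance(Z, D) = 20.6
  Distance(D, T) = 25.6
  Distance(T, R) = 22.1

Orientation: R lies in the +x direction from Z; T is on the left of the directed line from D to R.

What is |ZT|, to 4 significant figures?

45.08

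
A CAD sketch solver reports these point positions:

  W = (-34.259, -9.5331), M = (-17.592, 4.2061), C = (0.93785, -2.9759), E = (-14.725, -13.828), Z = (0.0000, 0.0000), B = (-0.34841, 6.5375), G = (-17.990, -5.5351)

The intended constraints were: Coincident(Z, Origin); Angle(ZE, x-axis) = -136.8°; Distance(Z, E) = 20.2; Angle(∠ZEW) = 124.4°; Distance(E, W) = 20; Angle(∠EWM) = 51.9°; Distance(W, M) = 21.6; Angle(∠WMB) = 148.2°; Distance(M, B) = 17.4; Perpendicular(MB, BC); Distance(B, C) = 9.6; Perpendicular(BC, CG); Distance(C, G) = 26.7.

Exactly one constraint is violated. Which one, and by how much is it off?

Distance(C, G) = 26.7 — off by 7.60.

Z = (0.00, 0.00) ✓; ZE at -136.8° ✓; |ZE| = 20.20 ✓; ∠ZEW = 124.4° ✓; |EW| = 20.00 ✓; ∠EWM = 51.90° ✓; |WM| = 21.60 ✓; ∠WMB = 148.2° ✓; |MB| = 17.40 ✓; ∠(MB, BC) = 90.00° ✓; |BC| = 9.600 ✓; ∠(BC, CG) = 90.00° ✓; |CG| = 19.10 ✗.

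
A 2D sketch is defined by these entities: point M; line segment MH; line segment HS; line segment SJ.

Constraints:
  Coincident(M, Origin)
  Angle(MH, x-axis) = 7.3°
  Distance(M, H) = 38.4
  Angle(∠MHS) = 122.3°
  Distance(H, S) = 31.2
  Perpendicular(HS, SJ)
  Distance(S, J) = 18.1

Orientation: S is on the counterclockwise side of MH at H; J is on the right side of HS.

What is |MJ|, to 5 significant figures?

72.326

M is at the origin; MH runs at 7.3° with length 38.4, so H = 38.4·(cos 7.3°, sin 7.3°) = (38.089, 4.8793). ∠MHS = 122.3°, so HS runs at 7.3° + (180° − 122.3°) = 65.000° from the x-axis; with |HS| = 31.2, S = H + 31.2·(cos 65.000°, sin 65.000°) = (51.274, 33.156). HS is perpendicular to SJ; with |SJ| = 18.1 on the right of HS, J = S + 18.1·(0.90631, -0.42262) = (67.679, 25.507). Then |MJ| = |J − M| = 72.326.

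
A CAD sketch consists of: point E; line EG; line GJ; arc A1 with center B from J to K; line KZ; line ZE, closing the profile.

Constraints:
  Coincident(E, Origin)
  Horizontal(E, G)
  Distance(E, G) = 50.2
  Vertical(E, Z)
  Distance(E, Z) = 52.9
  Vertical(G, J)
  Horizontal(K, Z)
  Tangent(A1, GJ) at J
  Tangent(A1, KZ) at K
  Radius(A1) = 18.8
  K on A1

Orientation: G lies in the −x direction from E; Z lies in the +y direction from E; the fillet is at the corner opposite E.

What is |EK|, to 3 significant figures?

61.5

E is at the origin; E and G share the same y with |EG| = 50.2 and G on the −x side, so G = (-50.2, 0.00). EZ is vertical with |EZ| = 52.9 and Z on the +y side, so Z = (0.00, 52.9). The virtual corner opposite E is at (-50.2, 52.9). Tangency of A1 to GJ means the radius BJ is perpendicular to GJ and A1 meets KZ tangentially, so BK is at right angles to KZ, with radius 18.8, so the center B sits 18.8 in from both sides at B = (-31.4, 34.1). That places the tangent points at J = (-50.2, 34.1) on GJ and K = (-31.4, 52.9) on KZ. Then |EK| = |K − E| = 61.5.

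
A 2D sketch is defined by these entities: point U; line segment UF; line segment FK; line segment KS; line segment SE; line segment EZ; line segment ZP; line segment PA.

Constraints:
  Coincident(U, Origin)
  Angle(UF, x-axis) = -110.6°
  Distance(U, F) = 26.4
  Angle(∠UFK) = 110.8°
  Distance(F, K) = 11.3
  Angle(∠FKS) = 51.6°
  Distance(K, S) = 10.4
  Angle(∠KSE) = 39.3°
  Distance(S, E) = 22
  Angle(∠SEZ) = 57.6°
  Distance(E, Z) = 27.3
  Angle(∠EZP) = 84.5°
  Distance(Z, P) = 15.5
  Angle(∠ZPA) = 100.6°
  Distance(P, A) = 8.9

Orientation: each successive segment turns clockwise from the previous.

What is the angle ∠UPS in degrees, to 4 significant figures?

41.99°

U is at the origin; UF runs at -110.6° with length 26.4, so F = (-9.289, -24.71). ∠UFK = 110.8° gives FK at -179.8° from the x-axis; with |FK| = 11.3, K = (-20.59, -24.75). ∠FKS = 51.6° gives KS at 51.80° from the x-axis; with |KS| = 10.4, S = (-14.16, -16.58). ∠KSE = 39.3° gives SE at -88.90° from the x-axis; with |SE| = 22.0, E = (-13.73, -38.57). ∠SEZ = 57.6° gives EZ at 148.7° from the x-axis; with |EZ| = 27.3, Z = (-37.06, -24.39). ∠EZP = 84.5° gives ZP at 53.20° from the x-axis; with |ZP| = 15.5, P = (-27.78, -11.98). Then cos ∠UPS = PU·PS / (|PU||PS|), giving 41.99°.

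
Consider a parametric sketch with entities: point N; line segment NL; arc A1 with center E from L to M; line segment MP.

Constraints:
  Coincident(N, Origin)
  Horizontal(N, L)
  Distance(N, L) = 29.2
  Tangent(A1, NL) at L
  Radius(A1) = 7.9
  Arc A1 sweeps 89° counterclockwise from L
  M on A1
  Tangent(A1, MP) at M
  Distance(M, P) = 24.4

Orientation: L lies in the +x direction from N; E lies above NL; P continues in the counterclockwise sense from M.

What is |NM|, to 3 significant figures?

37.9

N is at the origin; NL is horizontal with |NL| = 29.2 and L on the +x side, so L = (29.2, 0.00). The tangent condition forces EL to be normal to NL, so E = L + (0, 7.9) = (29.2, 7.90). On A1, L sits at bearing -90° from E; an 89° counterclockwise sweep puts M at bearing -1°, so M = E + 7.9·(cos -1°, sin -1°) = (37.1, 7.76). Then |NM| = |M − N| = 37.9.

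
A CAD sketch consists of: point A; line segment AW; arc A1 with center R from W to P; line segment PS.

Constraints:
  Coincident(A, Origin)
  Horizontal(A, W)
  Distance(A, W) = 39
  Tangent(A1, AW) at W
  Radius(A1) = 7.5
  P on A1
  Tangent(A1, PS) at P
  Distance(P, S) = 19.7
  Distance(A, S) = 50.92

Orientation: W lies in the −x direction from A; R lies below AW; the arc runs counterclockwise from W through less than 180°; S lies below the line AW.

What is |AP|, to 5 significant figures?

47.214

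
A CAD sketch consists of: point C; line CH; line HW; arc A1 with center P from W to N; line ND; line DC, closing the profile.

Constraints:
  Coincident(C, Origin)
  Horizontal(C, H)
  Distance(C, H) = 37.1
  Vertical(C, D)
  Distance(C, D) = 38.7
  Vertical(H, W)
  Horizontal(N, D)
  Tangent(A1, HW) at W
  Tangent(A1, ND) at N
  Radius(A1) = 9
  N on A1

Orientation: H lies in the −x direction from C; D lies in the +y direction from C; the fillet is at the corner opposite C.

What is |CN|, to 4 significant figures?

47.83

The virtual corner opposite C is at (-37.10, 38.70). Since A1 is tangent to HW there, PW ⟂ HW and A1 meets ND tangentially, so PN is at right angles to ND, with radius 9.0, so the center P sits 9.0 in from both sides at P = (-28.10, 29.70). That places the tangent points at W = (-37.10, 29.70) on HW and N = (-28.10, 38.70) on ND. Then |CN| = |N − C| = 47.83.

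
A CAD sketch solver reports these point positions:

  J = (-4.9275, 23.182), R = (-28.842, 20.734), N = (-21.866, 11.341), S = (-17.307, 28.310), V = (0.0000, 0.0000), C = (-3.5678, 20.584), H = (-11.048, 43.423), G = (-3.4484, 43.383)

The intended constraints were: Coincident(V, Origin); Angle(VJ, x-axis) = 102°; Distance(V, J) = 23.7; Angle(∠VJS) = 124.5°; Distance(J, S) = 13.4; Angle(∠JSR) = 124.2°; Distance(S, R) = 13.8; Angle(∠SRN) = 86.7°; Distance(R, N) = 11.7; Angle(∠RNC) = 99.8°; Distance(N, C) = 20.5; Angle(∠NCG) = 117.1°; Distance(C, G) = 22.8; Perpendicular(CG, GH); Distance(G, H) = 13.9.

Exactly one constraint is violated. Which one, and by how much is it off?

Distance(G, H) = 13.9 — off by 6.30.

V = (0.00, 0.00) ✓; VJ at 102.0° ✓; |VJ| = 23.70 ✓; ∠VJS = 124.5° ✓; |JS| = 13.40 ✓; ∠JSR = 124.2° ✓; |SR| = 13.80 ✓; ∠SRN = 86.70° ✓; |RN| = 11.70 ✓; ∠RNC = 99.80° ✓; |NC| = 20.50 ✓; ∠NCG = 117.1° ✓; |CG| = 22.80 ✓; ∠(CG, GH) = 90.00° ✓; |GH| = 7.600 ✗.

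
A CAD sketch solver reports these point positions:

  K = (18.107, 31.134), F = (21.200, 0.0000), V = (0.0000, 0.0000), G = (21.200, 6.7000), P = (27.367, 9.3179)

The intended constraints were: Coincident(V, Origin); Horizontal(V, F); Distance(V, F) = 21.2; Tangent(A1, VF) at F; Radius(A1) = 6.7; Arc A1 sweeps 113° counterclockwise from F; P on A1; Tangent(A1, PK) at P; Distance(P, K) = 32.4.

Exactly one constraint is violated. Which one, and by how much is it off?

Distance(P, K) = 32.4 — off by 8.70.

V = (0.00, 0.00) ✓; V.y = 0.00, F.y = 0.00 ✓; |VF| = 21.20 ✓; ∠(GF, FV) = 90.00° ✓; |GF| = 6.700 ✓; bearing(G→P) − bearing(G→F) = 113.0° ✓; |GP| = 6.700 ✓; ∠(GP, PK) = 90.00° ✓; |PK| = 23.70 ✗.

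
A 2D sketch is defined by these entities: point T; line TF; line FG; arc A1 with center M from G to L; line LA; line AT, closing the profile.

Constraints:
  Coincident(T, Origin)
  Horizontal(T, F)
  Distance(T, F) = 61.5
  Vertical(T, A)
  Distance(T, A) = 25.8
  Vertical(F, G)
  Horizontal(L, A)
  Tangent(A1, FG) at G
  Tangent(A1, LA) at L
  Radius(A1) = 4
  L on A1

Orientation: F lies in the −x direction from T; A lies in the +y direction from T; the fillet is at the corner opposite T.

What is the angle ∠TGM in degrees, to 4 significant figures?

19.52°

The virtual corner opposite T is at (-61.50, 25.80). The tangent condition forces MG to be normal to FG and since A1 is tangent to LA there, ML ⟂ LA, with radius 4.0, so the center M sits 4.0 in from both sides at M = (-57.50, 21.80). That places the tangent points at G = (-61.50, 21.80) on FG and L = (-57.50, 25.80) on LA. Then cos ∠TGM = GT·GM / (|GT||GM|), giving 19.52°.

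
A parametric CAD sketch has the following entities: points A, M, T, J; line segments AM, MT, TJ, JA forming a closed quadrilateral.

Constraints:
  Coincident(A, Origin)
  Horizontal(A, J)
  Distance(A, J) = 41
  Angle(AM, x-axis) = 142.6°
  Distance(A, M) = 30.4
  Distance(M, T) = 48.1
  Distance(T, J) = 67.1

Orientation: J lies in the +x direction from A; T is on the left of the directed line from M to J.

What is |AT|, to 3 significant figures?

56.9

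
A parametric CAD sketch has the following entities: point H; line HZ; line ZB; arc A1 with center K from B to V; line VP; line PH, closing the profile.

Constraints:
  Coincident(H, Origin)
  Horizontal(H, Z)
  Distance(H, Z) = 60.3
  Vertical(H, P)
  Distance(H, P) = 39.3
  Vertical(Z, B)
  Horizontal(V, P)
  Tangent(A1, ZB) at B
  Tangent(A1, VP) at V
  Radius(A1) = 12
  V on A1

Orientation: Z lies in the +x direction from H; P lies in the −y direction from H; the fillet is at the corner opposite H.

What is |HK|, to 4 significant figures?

55.48

H is at the origin; HZ is horizontal with |HZ| = 60.3 and Z on the +x side, so Z = (60.30, 0.000). HP is vertical with |HP| = 39.3 and P on the −y side, so P = (0.000, -39.30). The virtual corner opposite H is at (60.30, -39.30). A1 meets ZB tangentially, so KB is at right angles to ZB and the tangent condition forces KV to be normal to VP, with radius 12.0, so the center K sits 12.0 in from both sides at K = (48.30, -27.30). Then |HK| = |K − H| = 55.48.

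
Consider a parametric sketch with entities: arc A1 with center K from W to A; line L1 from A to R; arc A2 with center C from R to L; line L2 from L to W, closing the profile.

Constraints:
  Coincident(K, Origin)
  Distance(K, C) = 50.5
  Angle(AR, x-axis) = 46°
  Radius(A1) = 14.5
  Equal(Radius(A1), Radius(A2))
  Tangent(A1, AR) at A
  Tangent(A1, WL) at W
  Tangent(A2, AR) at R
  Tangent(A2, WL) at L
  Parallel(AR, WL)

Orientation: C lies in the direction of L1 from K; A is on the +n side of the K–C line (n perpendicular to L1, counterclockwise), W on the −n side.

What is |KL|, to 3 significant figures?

52.5

Tangency of A1 to both parallel lines with radius 14.5 puts A and W at K ± 14.5·n: A = (-10.4, 10.1), W = (10.4, -10.1). Equal radii place R and L the same way about C: R = C + 14.5·n = (24.6, 46.4), L = C − 14.5·n = (45.5, 26.3). Then |KL| = |L − K| = 52.5.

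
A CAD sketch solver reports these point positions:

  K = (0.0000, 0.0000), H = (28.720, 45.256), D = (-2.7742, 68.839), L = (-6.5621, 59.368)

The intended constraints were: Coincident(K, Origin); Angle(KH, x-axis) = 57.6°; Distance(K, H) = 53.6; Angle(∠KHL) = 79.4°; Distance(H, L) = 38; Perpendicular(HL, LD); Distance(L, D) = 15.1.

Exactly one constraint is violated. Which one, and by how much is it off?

Distance(L, D) = 15.1 — off by 4.90.

K = (0.00, 0.00) ✓; KH at 57.60° ✓; |KH| = 53.60 ✓; ∠KHL = 79.40° ✓; |HL| = 38.00 ✓; ∠(HL, LD) = 90.00° ✓; |LD| = 10.20 ✗.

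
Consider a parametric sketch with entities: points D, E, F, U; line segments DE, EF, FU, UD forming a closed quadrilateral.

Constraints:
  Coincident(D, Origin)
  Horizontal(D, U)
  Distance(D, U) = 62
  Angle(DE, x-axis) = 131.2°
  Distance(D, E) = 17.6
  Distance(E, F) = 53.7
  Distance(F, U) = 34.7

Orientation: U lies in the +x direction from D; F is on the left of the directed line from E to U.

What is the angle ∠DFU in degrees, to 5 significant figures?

94.822°

D is at the origin; D and U share the same y with |DU| = 62.0 and U in +x, so U = (62.0, 0). DE runs at 131.2° with |DE| = 17.6, so E = (-11.593, 13.243). F is determined by |EF| = 53.7 and |FU| = 34.7 together: it lies at the intersection of circle(E, 53.7) and circle(U, 34.7). With |EU| = 74.775, the foot of the radical line on EU is 48.618 from E and the perpendicular offset is √(53.7² − 48.618²) = 22.802. Taking the left-of-EU solution: F = (40.295, 27.074).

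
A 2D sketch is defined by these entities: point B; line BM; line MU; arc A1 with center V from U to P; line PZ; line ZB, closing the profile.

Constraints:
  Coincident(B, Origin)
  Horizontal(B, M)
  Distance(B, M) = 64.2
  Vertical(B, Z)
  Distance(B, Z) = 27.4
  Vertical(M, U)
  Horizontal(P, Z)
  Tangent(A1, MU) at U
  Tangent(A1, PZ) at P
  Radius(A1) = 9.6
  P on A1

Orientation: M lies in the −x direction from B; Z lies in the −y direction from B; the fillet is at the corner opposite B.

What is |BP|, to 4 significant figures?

61.09

B is at the origin; BM is horizontal with |BM| = 64.2 and M on the −x side, so M = (-64.20, 0.000). BZ is vertical with |BZ| = 27.4 and Z on the −y side, so Z = (0.000, -27.40). The virtual corner opposite B is at (-64.20, -27.40). Since A1 is tangent to MU there, VU ⟂ MU and tangency of A1 to PZ means the radius VP is perpendicular to PZ, with radius 9.6, so the center V sits 9.6 in from both sides at V = (-54.60, -17.80). That places the tangent points at U = (-64.20, -17.80) on MU and P = (-54.60, -27.40) on PZ. Then |BP| = |P − B| = 61.09.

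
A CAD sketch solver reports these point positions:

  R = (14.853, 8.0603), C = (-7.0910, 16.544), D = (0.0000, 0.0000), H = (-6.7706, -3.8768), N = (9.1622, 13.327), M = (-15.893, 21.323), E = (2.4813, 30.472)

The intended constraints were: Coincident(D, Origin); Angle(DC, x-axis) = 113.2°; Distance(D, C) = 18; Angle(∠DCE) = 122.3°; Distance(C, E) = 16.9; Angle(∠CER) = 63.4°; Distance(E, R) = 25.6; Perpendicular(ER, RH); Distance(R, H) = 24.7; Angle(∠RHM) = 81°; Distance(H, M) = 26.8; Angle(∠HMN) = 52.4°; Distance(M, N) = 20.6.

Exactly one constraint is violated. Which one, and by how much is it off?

Distance(M, N) = 20.6 — off by 5.70.

D = (0.00, 0.00) ✓; DC at 113.2° ✓; |DC| = 18.00 ✓; ∠DCE = 122.3° ✓; |CE| = 16.90 ✓; ∠CER = 63.40° ✓; |ER| = 25.60 ✓; ∠(ER, RH) = 90.00° ✓; |RH| = 24.70 ✓; ∠RHM = 81.00° ✓; |HM| = 26.80 ✓; ∠HMN = 52.40° ✓; |MN| = 26.30 ✗.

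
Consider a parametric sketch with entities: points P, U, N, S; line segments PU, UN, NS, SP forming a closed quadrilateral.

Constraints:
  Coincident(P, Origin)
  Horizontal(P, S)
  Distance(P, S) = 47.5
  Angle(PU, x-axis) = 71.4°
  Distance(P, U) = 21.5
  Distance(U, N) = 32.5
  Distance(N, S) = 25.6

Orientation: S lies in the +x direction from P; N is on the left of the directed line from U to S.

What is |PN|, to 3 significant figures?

46.0

Checks: |UN| = 32.50 ✓; |NS| = 25.60 ✓.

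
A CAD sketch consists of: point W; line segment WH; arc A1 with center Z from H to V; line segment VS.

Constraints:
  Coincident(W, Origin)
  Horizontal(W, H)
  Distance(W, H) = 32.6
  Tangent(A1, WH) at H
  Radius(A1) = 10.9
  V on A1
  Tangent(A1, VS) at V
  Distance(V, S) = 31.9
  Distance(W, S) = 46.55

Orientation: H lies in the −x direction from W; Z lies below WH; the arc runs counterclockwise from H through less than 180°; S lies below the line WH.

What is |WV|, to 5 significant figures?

44.634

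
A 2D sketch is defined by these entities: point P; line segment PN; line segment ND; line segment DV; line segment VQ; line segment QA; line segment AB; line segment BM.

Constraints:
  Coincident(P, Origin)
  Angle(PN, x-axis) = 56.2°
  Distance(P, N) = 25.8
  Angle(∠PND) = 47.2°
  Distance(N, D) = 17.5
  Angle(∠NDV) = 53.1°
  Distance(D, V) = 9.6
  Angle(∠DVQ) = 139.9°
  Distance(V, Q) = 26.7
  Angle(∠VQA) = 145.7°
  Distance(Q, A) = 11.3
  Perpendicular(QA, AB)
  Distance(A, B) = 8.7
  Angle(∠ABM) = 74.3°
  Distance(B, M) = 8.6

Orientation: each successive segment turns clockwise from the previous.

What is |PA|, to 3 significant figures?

43.4

P is at the origin; PN runs at 56.2° with length 25.8, so N = (14.4, 21.4). ∠PND = 47.2° gives ND at -76.6° from the x-axis; with |ND| = 17.5, D = (18.4, 4.42). ∠NDV = 53.1° gives DV at 156° from the x-axis; with |DV| = 9.6, V = (9.60, 8.24). ∠DVQ = 139.9° gives VQ at 116° from the x-axis; with |VQ| = 26.7, Q = (-2.27, 32.2). ∠VQA = 145.7° gives QA at 82.1° from the x-axis; with |QA| = 11.3, A = (-0.714, 43.4). Then |PA| = |A − P| = 43.4.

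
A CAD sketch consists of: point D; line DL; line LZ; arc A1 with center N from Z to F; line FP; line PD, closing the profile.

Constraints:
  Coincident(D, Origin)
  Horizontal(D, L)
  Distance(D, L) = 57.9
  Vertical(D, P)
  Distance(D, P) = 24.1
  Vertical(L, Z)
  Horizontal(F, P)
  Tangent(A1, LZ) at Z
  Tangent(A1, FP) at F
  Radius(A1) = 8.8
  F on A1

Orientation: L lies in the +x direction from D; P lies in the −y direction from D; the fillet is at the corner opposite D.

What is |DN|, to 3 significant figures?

51.4

D is at the origin; D and L share the same y with |DL| = 57.9 and L on the +x side, so L = (57.9, 0.00). DP is vertical with |DP| = 24.1 and P on the −y side, so P = (0.00, -24.1). The virtual corner opposite D is at (57.9, -24.1). Tangency of A1 to LZ means the radius NZ is perpendicular to LZ and since A1 is tangent to FP there, NF ⟂ FP, with radius 8.8, so the center N sits 8.8 in from both sides at N = (49.1, -15.3). Then |DN| = |N − D| = 51.4.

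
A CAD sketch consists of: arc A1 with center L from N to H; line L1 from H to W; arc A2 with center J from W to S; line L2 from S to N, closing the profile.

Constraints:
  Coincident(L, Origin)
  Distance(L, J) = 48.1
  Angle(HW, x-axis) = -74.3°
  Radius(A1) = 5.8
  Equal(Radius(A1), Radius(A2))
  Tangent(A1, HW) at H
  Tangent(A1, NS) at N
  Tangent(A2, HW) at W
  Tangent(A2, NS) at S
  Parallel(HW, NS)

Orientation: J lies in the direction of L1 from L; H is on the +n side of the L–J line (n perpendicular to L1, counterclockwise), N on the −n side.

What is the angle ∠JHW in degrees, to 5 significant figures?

6.8757°

Tangency of A1 to both parallel lines with radius 5.8 puts H and N at L ± 5.8·n: H = (5.5836, 1.5695), N = (-5.5836, -1.5695). Equal radii place W and S the same way about J: W = J + 5.8·n = (18.599, -44.736), S = J − 5.8·n = (7.4323, -47.875). Then cos ∠JHW = HJ·HW / (|HJ||HW|), giving 6.8757°.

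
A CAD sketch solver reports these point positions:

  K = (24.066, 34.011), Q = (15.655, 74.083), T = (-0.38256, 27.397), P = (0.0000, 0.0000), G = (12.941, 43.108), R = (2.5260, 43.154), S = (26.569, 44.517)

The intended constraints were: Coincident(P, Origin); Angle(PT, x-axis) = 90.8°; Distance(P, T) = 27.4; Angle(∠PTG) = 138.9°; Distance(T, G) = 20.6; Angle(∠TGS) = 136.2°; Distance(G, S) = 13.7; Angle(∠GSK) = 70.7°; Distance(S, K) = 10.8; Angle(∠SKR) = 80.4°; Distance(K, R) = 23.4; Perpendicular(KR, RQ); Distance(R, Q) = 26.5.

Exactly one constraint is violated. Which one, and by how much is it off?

Distance(R, Q) = 26.5 — off by 7.10.

P = (0.00, 0.00) ✓; PT at 90.80° ✓; |PT| = 27.40 ✓; ∠PTG = 138.9° ✓; |TG| = 20.60 ✓; ∠TGS = 136.2° ✓; |GS| = 13.70 ✓; ∠GSK = 70.70° ✓; |SK| = 10.80 ✓; ∠SKR = 80.40° ✓; |KR| = 23.40 ✓; ∠(KR, RQ) = 90.00° ✓; |RQ| = 33.60 ✗.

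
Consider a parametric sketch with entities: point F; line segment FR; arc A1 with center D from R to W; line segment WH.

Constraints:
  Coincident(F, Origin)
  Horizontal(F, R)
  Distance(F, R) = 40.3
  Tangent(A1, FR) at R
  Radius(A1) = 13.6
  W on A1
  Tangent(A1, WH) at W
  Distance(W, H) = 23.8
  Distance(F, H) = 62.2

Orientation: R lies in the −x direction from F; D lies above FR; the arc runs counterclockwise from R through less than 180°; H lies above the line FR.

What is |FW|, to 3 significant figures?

38.5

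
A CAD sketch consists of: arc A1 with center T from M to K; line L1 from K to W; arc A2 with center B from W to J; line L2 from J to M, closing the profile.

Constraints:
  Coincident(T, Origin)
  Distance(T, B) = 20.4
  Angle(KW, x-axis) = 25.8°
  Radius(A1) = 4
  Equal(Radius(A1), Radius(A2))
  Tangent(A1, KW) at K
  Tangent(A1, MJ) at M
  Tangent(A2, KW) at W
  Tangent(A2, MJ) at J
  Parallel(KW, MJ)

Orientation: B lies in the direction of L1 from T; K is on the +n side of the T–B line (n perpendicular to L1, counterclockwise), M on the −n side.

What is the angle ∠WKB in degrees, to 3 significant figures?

11.1°

Tangency of A1 to both parallel lines with radius 4.0 puts K and M at T ± 4.0·n: K = (-1.74, 3.60), M = (1.74, -3.60). Equal radii place W and J the same way about B: W = B + 4.0·n = (16.6, 12.5), J = B − 4.0·n = (20.1, 5.28). Then cos ∠WKB = KW·KB / (|KW||KB|), giving 11.1°.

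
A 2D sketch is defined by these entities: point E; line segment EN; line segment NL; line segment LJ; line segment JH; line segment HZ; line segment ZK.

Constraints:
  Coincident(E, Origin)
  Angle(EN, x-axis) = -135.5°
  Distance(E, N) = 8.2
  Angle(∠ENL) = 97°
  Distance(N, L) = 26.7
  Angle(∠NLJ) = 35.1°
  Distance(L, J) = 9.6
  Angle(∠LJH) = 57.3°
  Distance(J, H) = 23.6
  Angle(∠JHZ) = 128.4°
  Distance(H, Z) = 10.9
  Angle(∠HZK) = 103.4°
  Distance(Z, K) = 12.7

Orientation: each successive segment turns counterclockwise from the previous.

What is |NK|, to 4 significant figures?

40.51

E is at the origin; EN runs at -135.5° with length 8.2, so N = (-5.849, -5.747). ∠ENL = 97.0° gives NL at -52.50° from the x-axis; with |NL| = 26.7, L = (10.41, -26.93). ∠NLJ = 35.1° gives LJ at 92.40° from the x-axis; with |LJ| = 9.6, J = (10.00, -17.34). ∠LJH = 57.3° gives JH at -144.9° from the x-axis; with |JH| = 23.6, H = (-9.305, -30.91). ∠JHZ = 128.4° gives HZ at -93.30° from the x-axis; with |HZ| = 10.9, Z = (-9.933, -41.79). ∠HZK = 103.4° gives ZK at -16.70° from the x-axis; with |ZK| = 12.7, K = (2.232, -45.44). Then |NK| = |K − N| = 40.51.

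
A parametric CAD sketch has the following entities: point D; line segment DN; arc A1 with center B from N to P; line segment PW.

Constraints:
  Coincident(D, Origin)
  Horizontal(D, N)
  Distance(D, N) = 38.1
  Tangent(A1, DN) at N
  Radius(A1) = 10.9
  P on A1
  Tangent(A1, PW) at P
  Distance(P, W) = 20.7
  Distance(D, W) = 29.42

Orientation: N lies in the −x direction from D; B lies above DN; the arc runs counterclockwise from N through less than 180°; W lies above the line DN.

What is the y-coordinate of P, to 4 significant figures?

5.339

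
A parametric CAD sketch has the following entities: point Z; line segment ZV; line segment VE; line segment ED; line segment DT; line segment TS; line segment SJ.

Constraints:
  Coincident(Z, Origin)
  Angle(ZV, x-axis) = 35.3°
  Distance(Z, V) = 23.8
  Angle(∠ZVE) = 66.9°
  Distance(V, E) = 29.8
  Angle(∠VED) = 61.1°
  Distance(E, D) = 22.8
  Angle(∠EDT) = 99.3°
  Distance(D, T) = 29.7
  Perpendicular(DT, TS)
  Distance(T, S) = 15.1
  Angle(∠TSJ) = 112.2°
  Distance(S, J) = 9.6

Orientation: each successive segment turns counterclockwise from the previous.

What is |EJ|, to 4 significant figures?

24.79

The perpendicularity gives TS at right angles to DT, so TS runs at 78.00°; with |TS| = 15.1, S = (25.16, 15.19). ∠TSJ = 112.2° gives SJ at 145.8° from the x-axis; with |SJ| = 9.6, J = (17.22, 20.58). Then |EJ| = |J − E| = 24.79.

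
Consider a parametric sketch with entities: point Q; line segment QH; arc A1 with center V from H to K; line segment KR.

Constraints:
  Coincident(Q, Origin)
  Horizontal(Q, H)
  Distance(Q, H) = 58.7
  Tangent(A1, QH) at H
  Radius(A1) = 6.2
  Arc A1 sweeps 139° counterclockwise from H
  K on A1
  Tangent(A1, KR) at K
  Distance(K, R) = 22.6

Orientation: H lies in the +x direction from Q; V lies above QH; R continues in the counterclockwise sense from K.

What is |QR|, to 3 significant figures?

52.4

On A1, H sits at bearing -90° from V; a 139° counterclockwise sweep puts K at bearing 49°, so K = V + 6.2·(cos 49°, sin 49°) = (62.8, 10.9). Tangency of A1 to KR means the radius VK is perpendicular to KR, so KR runs along (−sin 49°, cos 49°); with |KR| = 22.6, R = (45.7, 25.7). Then |QR| = |R − Q| = 52.4.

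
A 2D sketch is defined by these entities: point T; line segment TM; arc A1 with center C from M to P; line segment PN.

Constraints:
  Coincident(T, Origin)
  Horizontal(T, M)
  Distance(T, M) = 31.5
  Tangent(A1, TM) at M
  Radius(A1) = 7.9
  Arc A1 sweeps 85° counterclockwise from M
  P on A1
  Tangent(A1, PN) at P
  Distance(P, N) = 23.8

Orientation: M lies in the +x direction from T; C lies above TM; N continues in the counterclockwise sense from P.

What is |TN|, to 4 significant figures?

51.71

T is at the origin; TM is horizontal with |TM| = 31.5 and M on the +x side, so M = (31.50, 0.000). Since A1 is tangent to TM there, CM ⟂ TM, so C = M + (0, 7.9) = (31.50, 7.900). On A1, M sits at bearing -90° from C; an 85° counterclockwise sweep puts P at bearing -5°, so P = C + 7.9·(cos -5°, sin -5°) = (39.37, 7.211). Tangency of A1 to PN means the radius CP is perpendicular to PN, so PN runs along (−sin -5°, cos -5°); with |PN| = 23.8, N = (41.44, 30.92). Then |TN| = |N − T| = 51.71.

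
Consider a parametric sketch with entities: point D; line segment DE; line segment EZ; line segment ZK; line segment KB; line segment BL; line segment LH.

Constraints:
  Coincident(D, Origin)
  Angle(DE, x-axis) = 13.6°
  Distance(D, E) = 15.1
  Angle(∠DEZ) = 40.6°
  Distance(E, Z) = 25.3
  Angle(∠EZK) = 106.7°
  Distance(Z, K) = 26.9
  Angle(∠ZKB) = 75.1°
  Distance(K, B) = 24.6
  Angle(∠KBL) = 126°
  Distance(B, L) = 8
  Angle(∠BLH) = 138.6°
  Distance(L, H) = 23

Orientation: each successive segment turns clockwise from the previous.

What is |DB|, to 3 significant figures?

17.0

D is at the origin; DE runs at 13.6° with length 15.1, so E = (14.7, 3.55). ∠DEZ = 40.6° gives EZ at -126° from the x-axis; with |EZ| = 25.3, Z = (-0.123, -17.0). ∠EZK = 106.7° gives ZK at 161° from the x-axis; with |ZK| = 26.9, K = (-25.5, -8.17). ∠ZKB = 75.1° gives KB at 56.0° from the x-axis; with |KB| = 24.6, B = (-11.8, 12.2). Then |DB| = |B − D| = 17.0.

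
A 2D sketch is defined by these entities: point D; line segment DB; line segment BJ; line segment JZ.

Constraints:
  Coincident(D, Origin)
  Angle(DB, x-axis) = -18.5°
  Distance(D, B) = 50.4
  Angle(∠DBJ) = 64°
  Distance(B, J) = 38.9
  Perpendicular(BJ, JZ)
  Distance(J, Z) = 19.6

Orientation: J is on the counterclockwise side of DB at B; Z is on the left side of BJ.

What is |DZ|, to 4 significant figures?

30.71

∠DBJ = 64.0°, so BJ runs at -18.5° + (180° − 64.0°) = 97.50° from the x-axis; with |BJ| = 38.9, J = B + 38.9·(cos 97.50°, sin 97.50°) = (42.72, 22.58). BJ is perpendicular to JZ; with |JZ| = 19.6 on the left of BJ, Z = J + 19.6·(-0.9914, -0.1305) = (23.29, 20.02). Then |DZ| = |Z − D| = 30.71.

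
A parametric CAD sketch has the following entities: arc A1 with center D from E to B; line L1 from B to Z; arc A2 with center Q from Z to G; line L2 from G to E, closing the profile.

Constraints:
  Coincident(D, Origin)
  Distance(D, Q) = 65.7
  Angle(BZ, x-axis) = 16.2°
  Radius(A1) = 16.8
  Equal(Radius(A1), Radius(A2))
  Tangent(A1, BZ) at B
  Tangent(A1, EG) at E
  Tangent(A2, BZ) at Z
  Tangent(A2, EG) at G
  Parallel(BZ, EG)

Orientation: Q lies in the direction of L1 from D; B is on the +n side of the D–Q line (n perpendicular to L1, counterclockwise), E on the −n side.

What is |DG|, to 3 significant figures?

67.8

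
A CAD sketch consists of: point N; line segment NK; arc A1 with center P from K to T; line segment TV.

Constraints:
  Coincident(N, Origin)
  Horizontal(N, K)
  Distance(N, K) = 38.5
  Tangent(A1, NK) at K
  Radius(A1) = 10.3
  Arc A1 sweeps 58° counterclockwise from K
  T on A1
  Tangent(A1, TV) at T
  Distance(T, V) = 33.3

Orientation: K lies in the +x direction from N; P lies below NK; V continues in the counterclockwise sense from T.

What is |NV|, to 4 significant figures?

35.23

N is at the origin; N and K share the same y with |NK| = 38.5 and K on the +x side, so K = (38.50, 0.000). Tangency of A1 to NK means the radius PK is perpendicular to NK, so P = K + (0, -10.3) = (38.50, -10.30). On A1, K sits at bearing 90° from P; a 58° counterclockwise sweep puts T at bearing 148°, so T = P + 10.3·(cos 148°, sin 148°) = (29.77, -4.842). The tangent condition forces PT to be normal to TV, so TV runs along (−sin 148°, cos 148°); with |TV| = 33.3, V = (12.12, -33.08). Then |NV| = |V − N| = 35.23.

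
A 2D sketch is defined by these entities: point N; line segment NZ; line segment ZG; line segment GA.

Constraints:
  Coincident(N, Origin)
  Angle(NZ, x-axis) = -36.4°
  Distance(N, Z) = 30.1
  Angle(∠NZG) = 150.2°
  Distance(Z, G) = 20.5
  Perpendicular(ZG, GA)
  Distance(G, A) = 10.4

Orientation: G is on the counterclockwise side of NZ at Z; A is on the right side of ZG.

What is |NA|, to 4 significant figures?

53.07

N is at the origin; NZ runs at -36.4° with length 30.1, so Z = 30.1·(cos -36.4°, sin -36.4°) = (24.23, -17.86). ∠NZG = 150.2°, so ZG runs at -36.4° + (180° − 150.2°) = -6.600° from the x-axis; with |ZG| = 20.5, G = Z + 20.5·(cos -6.600°, sin -6.600°) = (44.59, -20.22). The perpendicularity gives GA at right angles to ZG; with |GA| = 10.4 on the right of ZG, A = G + 10.4·(-0.1149, -0.9934) = (43.40, -30.55). Then |NA| = |A − N| = 53.07.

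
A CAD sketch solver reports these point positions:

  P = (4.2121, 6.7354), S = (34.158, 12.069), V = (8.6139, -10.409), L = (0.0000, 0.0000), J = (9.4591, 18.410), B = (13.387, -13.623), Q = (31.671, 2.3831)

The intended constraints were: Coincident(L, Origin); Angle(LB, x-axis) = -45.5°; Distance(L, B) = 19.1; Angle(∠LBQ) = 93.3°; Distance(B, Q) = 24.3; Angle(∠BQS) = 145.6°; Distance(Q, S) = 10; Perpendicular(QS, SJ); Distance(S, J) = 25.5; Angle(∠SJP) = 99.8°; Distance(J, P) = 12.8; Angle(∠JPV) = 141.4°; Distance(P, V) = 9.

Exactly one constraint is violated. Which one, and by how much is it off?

Distance(P, V) = 9 — off by 8.70.

L = (0.00, 0.00) ✓; LB at -45.50° ✓; |LB| = 19.10 ✓; ∠LBQ = 93.30° ✓; |BQ| = 24.30 ✓; ∠BQS = 145.6° ✓; |QS| = 10.00 ✓; ∠(QS, SJ) = 90.00° ✓; |SJ| = 25.50 ✓; ∠SJP = 99.80° ✓; |JP| = 12.80 ✓; ∠JPV = 141.4° ✓; |PV| = 17.70 ✗.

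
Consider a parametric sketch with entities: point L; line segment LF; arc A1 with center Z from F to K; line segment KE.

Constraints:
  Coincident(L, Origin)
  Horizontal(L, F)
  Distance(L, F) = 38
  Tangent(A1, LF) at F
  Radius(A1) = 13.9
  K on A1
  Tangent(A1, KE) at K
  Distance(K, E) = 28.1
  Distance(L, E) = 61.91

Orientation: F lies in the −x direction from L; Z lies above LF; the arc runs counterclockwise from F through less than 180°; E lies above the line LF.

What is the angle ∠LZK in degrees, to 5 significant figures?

54.878°

L is at the origin; L and F share the same y with |LF| = 38.0 and F on the −x side, so F = (-38.000, 0.0000). A1 meets LF tangentially, so ZF is at right angles to LF, so Z = F + (0, 13.9) = (-38.000, 13.900). Since ZK ⟂ KE (tangency), |ZE| = √(13.9² + 28.1²) = 31.350 regardless of where K sits on A1. So E lies on both circle(L, 61.91) and circle(Z, 31.350); the above-LF intersection is E = (-42.616, 44.908). K is the foot of the tangent from E: K = (-26.584, 21.830).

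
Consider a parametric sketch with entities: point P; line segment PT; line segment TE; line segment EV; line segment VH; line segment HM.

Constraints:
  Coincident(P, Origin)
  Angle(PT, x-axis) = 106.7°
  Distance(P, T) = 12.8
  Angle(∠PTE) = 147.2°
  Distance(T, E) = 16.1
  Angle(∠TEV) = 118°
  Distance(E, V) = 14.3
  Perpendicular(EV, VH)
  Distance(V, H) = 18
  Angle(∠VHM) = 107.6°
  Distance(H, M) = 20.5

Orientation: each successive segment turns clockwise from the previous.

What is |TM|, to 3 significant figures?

10.2

P is at the origin; PT runs at 106.7° with length 12.8, so T = (-3.68, 12.3). ∠PTE = 147.2° gives TE at 73.9° from the x-axis; with |TE| = 16.1, E = (0.787, 27.7). ∠TEV = 118.0° gives EV at 11.9° from the x-axis; with |EV| = 14.3, V = (14.8, 30.7). The perpendicularity gives VH at right angles to EV, so VH runs at -78.1°; with |VH| = 18.0, H = (18.5, 13.1). ∠VHM = 107.6° gives HM at -151° from the x-axis; with |HM| = 20.5, M = (0.649, 2.97). Then |TM| = |M − T| = 10.2.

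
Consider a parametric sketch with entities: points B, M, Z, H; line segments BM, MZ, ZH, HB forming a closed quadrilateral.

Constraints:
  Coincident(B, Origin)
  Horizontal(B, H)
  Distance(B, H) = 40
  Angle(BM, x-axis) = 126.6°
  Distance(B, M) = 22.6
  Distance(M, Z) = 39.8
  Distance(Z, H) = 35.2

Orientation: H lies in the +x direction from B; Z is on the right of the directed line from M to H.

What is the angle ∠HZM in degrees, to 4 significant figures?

97.50°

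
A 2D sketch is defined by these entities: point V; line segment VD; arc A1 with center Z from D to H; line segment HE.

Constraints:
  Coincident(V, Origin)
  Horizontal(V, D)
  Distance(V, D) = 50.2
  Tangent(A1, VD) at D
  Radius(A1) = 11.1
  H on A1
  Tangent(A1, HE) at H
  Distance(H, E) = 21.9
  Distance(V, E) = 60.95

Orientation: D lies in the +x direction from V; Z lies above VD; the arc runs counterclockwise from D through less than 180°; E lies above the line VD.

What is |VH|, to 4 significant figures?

62.15

Checks: V.y = 0.00, D.y = 0.00 ✓; |ZH| = 11.10 ✓; ∠(ZH, HE) = 90.00° ✓; |HE| = 21.90 ✓; |VE| = 60.95 ✓.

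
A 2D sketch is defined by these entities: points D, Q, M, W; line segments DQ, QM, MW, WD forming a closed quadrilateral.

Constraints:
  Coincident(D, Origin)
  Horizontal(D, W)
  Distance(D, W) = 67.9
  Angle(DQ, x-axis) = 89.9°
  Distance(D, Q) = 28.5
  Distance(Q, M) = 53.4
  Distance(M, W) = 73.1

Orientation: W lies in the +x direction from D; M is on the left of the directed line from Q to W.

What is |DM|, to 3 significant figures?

76.4

D is at the origin; DW is horizontal with |DW| = 67.9 and W in +x, so W = (67.9, 0). DQ runs at 89.9° with |DQ| = 28.5, so Q = (0.0497, 28.5). M is determined by |QM| = 53.4 and |MW| = 73.1 together: it lies at the intersection of circle(Q, 53.4) and circle(W, 73.1). With |QW| = 73.6, the foot of the radical line on QW is 19.9 from Q and the perpendicular offset is √(53.4² − 19.9²) = 49.6. Taking the left-of-QW solution: M = (37.6, 66.5).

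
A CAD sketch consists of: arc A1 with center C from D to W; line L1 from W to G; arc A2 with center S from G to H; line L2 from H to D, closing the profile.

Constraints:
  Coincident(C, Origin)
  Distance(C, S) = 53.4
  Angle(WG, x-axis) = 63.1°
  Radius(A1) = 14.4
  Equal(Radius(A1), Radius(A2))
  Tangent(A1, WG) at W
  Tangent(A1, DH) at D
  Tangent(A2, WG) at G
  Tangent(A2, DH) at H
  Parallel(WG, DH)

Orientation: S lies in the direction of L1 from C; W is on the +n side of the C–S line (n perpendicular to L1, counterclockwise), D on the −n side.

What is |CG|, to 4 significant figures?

55.31

The slot axis is L1's direction at 63.1°, so u = (cos 63.1°, sin 63.1°) = (0.4524, 0.8918) and n = (−sin 63.1°, cos 63.1°) = (-0.8918, 0.4524). C is at the origin and S lies 53.4 along u from C, so S = 53.4·u = (24.16, 47.62). Tangency of A1 to both parallel lines with radius 14.4 puts W and D at C ± 14.4·n: W = (-12.84, 6.515), D = (12.84, -6.515). Equal radii place G and H the same way about S: G = S + 14.4·n = (11.32, 54.14), H = S − 14.4·n = (37.00, 41.11). Then |CG| = |G − C| = 55.31.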